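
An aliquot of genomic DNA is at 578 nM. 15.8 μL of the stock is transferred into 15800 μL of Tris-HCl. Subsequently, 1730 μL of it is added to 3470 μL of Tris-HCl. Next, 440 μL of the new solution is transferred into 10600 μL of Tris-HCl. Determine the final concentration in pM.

Overall dilution factor = 1001 × 3.006 × 25.09 = 7.55 × 10⁴.
578 nM / 7.55 × 10⁴ = 7.66 × 10⁻³ nM = 7.66 pM.

7.66 pM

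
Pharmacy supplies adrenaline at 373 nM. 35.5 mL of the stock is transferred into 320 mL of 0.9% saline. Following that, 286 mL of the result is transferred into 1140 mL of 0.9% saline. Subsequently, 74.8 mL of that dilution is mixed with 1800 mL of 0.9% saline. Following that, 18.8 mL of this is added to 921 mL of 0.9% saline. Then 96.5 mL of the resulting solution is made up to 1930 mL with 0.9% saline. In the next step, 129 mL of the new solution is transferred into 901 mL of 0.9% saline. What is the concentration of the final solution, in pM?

Overall dilution factor = 10.01 × 4.986 × 25.06 × 49.99 × 20 × 7.984 = 9.99 × 10⁶.
373 nM / 9.99 × 10⁶ = 3.73 × 10⁻⁵ nM = 0.0373 pM.

0.0373 pM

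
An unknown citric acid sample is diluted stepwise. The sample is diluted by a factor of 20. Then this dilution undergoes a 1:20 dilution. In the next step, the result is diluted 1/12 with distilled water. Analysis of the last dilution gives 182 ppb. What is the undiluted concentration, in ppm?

Overall dilution factor = 20 × 20 × 12 = 4800.
Original = 182 ppb × 4800 = 8.74 × 10⁵ ppb = 874 ppm.

874 ppm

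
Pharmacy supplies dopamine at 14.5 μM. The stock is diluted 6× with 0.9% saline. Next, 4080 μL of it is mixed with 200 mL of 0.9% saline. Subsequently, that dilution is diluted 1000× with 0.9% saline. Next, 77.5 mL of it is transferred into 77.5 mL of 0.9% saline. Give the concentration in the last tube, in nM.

Overall dilution factor = 6 × 50.02 × 1000 × 2 = 6.00 × 10⁵.
14.5 μM / 6.00 × 10⁵ = 2.42 × 10⁻⁵ μM = 0.0242 nM.

0.0242 nM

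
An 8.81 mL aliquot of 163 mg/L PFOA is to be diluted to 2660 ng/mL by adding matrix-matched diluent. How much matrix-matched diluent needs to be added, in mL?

2660 ng/mL = 2.66 mg/L.
V₂ = C₁V₁/C₂ = 163 × 8.81 / 2.66 = 540 mL.
Diluent to add = V₂ − V₁ = 540 − 8.81 = 531 mL.

531 mL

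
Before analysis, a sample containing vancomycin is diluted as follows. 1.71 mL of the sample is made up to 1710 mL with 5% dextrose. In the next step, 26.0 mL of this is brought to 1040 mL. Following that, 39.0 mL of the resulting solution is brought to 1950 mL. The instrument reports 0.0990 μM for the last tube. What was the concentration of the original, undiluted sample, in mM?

198 mM

Overall dilution factor = 1000 × 40 × 50 = 2.00 × 10⁶.
Original = 0.0990 μM × 2.00 × 10⁶ = 1.98 × 10⁵ μM = 198 mM.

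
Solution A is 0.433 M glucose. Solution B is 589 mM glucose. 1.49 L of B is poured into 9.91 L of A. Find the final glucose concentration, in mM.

C_B = 589 mM = 0.589 M.
C_mix = (C_A·V_A + C_B·V_B)/(V_A + V_B) = (0.433×9.91 + 0.589×1.49) / 11.40 = 0.453 M = 453 mM.

453 mM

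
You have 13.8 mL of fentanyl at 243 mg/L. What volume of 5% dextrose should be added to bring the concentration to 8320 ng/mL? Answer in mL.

8320 ng/mL = 8.32 mg/L.
V₂ = C₁V₁/C₂ = 243 × 13.8 / 8.32 = 403 mL.
Diluent to add = V₂ − V₁ = 403 − 13.8 = 389 mL.

389 mL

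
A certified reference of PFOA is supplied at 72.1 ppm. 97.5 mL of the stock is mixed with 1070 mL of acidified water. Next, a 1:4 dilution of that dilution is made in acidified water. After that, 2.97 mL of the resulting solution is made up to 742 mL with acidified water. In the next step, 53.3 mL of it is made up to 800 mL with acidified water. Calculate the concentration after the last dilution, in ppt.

401 ppt

Overall dilution factor = 11.97 × 4 × 249.8 × 15.01 = 1.80 × 10⁵.
72.1 ppm / 1.80 × 10⁵ = 4.01 × 10⁻⁴ ppm = 401 ppt.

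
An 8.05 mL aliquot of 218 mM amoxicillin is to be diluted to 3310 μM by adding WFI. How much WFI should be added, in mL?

522 mL

3310 μM = 3.31 mM.
V₂ = C₁V₁/C₂ = 218 × 8.05 / 3.31 = 530 mL.
Diluent to add = V₂ − V₁ = 530 − 8.05 = 522 mL.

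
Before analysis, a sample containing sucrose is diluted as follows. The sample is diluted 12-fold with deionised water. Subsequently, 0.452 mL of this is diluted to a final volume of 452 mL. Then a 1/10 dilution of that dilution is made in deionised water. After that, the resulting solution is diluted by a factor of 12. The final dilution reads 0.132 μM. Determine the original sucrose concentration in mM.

Overall dilution factor = 12 × 1000 × 10 × 12 = 1.44 × 10⁶.
Original = 0.132 μM × 1.44 × 10⁶ = 1.90 × 10⁵ μM = 190 mM.

190 mM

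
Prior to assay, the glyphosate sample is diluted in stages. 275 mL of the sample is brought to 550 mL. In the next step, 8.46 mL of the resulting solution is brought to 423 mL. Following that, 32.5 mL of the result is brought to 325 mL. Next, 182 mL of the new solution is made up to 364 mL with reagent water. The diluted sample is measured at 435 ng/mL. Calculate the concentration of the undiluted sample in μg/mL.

870 μg/mL

Overall dilution factor = 2 × 50 × 10 × 2 = 2000.
Original = 435 ng/mL × 2000 = 8.70 × 10⁵ ng/mL = 870 μg/mL.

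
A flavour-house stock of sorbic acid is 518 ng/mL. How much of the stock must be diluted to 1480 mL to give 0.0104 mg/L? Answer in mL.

0.0104 mg/L = 10.4 ng/mL.
V₁ = C₂V₂/C₁ = 10.4 × 1480 / 518 = 29.7 mL.

29.7 mL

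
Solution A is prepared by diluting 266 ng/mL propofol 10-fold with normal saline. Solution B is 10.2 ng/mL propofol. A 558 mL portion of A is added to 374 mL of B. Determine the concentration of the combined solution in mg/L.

0.0200 mg/L

C_A = 266 ng/mL / 10 = 26.6 ng/mL.
C_mix = (C_A·V_A + C_B·V_B)/(V_A + V_B) = (26.6×558 + 10.2×374) / 932.0 = 20.0 ng/mL = 0.0200 mg/L.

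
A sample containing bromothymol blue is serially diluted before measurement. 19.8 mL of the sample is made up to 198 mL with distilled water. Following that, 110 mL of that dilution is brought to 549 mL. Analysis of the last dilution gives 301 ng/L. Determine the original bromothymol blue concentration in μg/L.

15.0 μg/L

Overall dilution factor = 10 × 4.991 = 49.9.
Original = 301 ng/L × 49.9 = 1.50 × 10⁴ ng/L = 15.0 μg/L.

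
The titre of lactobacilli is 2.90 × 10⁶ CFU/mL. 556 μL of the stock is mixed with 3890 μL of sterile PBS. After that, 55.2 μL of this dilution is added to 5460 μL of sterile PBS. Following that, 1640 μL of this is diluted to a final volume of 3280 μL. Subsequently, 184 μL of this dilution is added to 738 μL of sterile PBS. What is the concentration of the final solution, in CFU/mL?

362 CFU/mL

Overall dilution factor = 7.996 × 99.91 × 2 × 5.011 = 8007.
2.90 × 10⁶ CFU/mL / 8007 = 362 CFU/mL.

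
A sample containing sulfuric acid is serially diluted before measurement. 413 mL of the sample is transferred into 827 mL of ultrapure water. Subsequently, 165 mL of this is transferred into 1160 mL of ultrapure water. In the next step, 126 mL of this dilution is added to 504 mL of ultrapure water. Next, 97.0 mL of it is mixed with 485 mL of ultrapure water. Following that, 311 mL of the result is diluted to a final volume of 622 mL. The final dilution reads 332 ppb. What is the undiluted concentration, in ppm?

Overall dilution factor = 3.002 × 8.030 × 5 × 6 × 2 = 1447.
Original = 332 ppb × 1447 = 4.80 × 10⁵ ppb = 480 ppm.

480 ppm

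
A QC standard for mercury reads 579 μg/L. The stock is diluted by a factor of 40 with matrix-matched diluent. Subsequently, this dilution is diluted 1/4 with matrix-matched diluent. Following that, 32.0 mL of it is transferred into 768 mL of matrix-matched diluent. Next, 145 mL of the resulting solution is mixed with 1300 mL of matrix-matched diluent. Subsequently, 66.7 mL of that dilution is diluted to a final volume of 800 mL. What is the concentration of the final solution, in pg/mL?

Overall dilution factor = 40 × 4 × 25 × 9.966 × 11.99 = 4.78 × 10⁵.
579 μg/L / 4.78 × 10⁵ = 1.21 × 10⁻³ μg/L = 1.21 pg/mL.

1.21 pg/mL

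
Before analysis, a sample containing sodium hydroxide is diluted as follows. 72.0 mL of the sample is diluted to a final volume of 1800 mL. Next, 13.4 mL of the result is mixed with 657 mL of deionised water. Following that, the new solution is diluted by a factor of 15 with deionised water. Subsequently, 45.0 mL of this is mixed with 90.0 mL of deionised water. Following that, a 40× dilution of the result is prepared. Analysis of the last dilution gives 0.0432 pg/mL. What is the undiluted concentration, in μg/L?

Overall dilution factor = 25 × 50.03 × 15 × 3 × 40 = 2.25 × 10⁶.
Original = 0.0432 pg/mL × 2.25 × 10⁶ = 9.73 × 10⁴ pg/mL = 97.3 μg/L.

97.3 μg/L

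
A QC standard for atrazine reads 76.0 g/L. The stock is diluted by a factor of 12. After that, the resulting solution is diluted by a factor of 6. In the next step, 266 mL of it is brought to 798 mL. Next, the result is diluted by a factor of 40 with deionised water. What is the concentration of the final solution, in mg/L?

8.80 mg/L

Overall dilution factor = 12 × 6 × 3 × 40 = 8640.
76.0 g/L / 8640 = 8.80 × 10⁻³ g/L = 8.80 mg/L.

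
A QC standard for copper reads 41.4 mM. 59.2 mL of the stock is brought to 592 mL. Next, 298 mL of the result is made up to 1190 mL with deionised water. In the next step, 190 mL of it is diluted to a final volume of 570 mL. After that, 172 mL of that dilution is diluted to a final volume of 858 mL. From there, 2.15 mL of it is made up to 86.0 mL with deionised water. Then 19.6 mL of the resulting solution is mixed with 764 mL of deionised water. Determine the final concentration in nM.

Overall dilution factor = 10 × 3.993 × 3 × 4.988 × 40 × 39.98 = 9.56 × 10⁵.
41.4 mM / 9.56 × 10⁵ = 4.33 × 10⁻⁵ mM = 43.3 nM.

43.3 nM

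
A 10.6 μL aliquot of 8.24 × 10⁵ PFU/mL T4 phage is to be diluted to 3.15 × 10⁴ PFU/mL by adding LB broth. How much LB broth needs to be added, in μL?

V₂ = C₁V₁/C₂ = 8.24 × 10⁵ × 10.6 / 3.15 × 10⁴ = 277 μL.
Diluent to add = V₂ − V₁ = 277 − 10.6 = 267 μL.

267 μL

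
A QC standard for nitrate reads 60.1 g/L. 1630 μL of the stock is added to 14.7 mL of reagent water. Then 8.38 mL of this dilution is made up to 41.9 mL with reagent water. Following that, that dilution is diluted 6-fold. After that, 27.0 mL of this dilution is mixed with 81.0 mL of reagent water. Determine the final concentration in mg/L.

50.0 mg/L

Overall dilution factor = 10.02 × 5 × 6 × 4 = 1202.
60.1 g/L / 1202 = 0.0500 g/L = 50.0 mg/L.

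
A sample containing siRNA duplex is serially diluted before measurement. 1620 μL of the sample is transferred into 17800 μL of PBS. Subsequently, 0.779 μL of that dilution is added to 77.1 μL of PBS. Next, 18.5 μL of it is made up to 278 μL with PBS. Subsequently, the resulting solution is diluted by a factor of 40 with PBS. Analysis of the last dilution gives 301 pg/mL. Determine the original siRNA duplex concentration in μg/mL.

Overall dilution factor = 11.99 × 99.97 × 15.03 × 40 = 7.20 × 10⁵.
Original = 301 pg/mL × 7.20 × 10⁵ = 2.17 × 10⁸ pg/mL = 217 μg/mL.

217 μg/mL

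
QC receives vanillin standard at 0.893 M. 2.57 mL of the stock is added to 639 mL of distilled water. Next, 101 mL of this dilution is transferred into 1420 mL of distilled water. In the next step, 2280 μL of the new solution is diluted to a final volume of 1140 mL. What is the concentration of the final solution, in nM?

475 nM

Overall dilution factor = 249.6 × 15.06 × 500 = 1.88 × 10⁶.
0.893 M / 1.88 × 10⁶ = 4.75 × 10⁻⁷ M = 475 nM.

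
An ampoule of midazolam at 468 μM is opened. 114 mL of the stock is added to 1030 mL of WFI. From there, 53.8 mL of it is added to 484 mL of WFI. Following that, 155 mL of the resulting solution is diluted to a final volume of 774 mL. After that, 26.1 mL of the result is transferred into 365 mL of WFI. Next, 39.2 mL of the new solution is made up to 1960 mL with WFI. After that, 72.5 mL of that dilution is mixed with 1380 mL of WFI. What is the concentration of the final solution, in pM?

Overall dilution factor = 10.04 × 9.996 × 4.994 × 14.98 × 50 × 20.03 = 7.52 × 10⁶.
468 μM / 7.52 × 10⁶ = 6.22 × 10⁻⁵ μM = 62.2 pM.

62.2 pM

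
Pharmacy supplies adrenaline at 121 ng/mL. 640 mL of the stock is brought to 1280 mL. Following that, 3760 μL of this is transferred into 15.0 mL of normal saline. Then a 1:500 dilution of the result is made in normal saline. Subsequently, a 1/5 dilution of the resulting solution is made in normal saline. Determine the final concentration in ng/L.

Overall dilution factor = 2 × 4.989 × 500 × 5 = 2.49 × 10⁴.
121 ng/mL / 2.49 × 10⁴ = 4.85 × 10⁻³ ng/mL = 4.85 ng/L.

4.85 ng/L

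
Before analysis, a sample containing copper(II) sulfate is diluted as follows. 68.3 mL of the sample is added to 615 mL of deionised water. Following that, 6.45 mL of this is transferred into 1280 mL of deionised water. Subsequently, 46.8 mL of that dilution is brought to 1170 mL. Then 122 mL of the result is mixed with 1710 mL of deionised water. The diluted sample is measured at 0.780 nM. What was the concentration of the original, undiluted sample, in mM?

Overall dilution factor = 10.00 × 199.4 × 25 × 15.02 = 7.49 × 10⁵.
Original = 0.780 nM × 7.49 × 10⁵ = 5.84 × 10⁵ nM = 0.584 mM.

0.584 mM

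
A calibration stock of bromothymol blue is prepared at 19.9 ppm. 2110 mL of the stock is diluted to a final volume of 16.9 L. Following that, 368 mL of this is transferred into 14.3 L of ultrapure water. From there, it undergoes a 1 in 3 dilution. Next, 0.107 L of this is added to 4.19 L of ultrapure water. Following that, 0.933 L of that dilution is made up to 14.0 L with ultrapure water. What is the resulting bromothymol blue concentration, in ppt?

34.5 ppt

Overall dilution factor = 8.009 × 39.86 × 3 × 40.16 × 15.01 = 5.77 × 10⁵.
19.9 ppm / 5.77 × 10⁵ = 3.45 × 10⁻⁵ ppm = 34.5 ppt.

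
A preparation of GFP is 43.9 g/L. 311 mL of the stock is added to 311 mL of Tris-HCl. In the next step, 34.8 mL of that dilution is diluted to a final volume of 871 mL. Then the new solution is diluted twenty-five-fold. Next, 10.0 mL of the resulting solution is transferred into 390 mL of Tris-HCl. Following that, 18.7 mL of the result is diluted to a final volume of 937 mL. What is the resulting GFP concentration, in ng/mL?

17.5 ng/mL

Overall dilution factor = 2 × 25.03 × 25 × 40 × 50.11 = 2.51 × 10⁶.
43.9 g/L / 2.51 × 10⁶ = 1.75 × 10⁻⁵ g/L = 17.5 ng/mL.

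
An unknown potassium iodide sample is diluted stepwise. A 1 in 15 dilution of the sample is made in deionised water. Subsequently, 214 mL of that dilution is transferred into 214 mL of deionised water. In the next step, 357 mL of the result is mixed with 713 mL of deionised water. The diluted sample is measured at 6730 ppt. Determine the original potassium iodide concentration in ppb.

Overall dilution factor = 15 × 2 × 2.997 = 89.9.
Original = 6730 ppt × 89.9 = 6.05 × 10⁵ ppt = 605 ppb.

605 ppb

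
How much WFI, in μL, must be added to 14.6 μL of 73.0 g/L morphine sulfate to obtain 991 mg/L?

1060 μL

991 mg/L = 0.991 g/L.
V₂ = C₁V₁/C₂ = 73.0 × 14.6 / 0.991 = 1075 μL.
Diluent to add = V₂ − V₁ = 1075 − 14.6 = 1060 μL.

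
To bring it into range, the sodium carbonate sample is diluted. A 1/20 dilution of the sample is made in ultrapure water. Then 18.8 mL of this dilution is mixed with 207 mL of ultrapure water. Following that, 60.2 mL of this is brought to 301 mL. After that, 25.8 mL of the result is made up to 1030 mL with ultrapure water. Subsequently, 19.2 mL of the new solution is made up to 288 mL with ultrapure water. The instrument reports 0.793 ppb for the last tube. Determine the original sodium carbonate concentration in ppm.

Overall dilution factor = 20 × 12.01 × 5 × 39.92 × 15 = 7.19 × 10⁵.
Original = 0.793 ppb × 7.19 × 10⁵ = 5.70 × 10⁵ ppb = 570 ppm.

570 ppm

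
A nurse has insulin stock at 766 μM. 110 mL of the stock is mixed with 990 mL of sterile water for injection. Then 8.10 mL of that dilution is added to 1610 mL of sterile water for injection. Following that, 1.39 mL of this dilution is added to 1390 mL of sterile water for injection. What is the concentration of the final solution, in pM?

383 pM

Overall dilution factor = 10 × 199.8 × 1001 = 2.00 × 10⁶.
766 μM / 2.00 × 10⁶ = 3.83 × 10⁻⁴ μM = 383 pM.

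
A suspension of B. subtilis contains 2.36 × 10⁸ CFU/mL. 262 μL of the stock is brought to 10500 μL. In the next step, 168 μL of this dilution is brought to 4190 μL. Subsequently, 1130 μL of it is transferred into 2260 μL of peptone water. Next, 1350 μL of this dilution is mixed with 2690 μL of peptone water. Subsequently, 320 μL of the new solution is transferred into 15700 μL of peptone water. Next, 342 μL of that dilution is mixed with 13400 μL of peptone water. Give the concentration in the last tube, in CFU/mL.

Overall dilution factor = 40.08 × 24.94 × 3 × 2.993 × 50.06 × 40.18 = 1.81 × 10⁷.
2.36 × 10⁸ CFU/mL / 1.81 × 10⁷ = 13.1 CFU/mL.

13.1 CFU/mL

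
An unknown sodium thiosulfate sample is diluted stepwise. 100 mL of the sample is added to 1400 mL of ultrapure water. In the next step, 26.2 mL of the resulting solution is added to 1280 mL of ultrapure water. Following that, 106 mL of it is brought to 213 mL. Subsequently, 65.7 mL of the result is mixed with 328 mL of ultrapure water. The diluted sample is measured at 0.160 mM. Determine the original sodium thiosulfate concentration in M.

1.44 M

Overall dilution factor = 15 × 49.85 × 2.009 × 5.992 = 9005.
Original = 0.160 mM × 9005 = 1441 mM = 1.44 M.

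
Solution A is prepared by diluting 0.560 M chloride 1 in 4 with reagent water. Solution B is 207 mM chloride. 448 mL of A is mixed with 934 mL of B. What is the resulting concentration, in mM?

C_A = 0.560 M / 4 = 0.140 M.
C_B = 207 mM = 0.207 M.
C_mix = (C_A·V_A + C_B·V_B)/(V_A + V_B) = (0.140×448 + 0.207×934) / 1382 = 0.185 M = 185 mM.

185 mM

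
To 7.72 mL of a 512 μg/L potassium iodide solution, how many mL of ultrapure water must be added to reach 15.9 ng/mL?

15.9 ng/mL = 15.9 μg/L.
V₂ = C₁V₁/C₂ = 512 × 7.72 / 15.9 = 249 mL.
Diluent to add = V₂ − V₁ = 249 − 7.72 = 241 mL.

241 mL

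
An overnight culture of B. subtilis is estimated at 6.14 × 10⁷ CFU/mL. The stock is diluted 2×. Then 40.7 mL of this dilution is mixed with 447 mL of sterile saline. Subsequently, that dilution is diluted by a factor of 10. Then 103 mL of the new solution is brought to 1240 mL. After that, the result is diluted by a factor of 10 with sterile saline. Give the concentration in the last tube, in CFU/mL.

Overall dilution factor = 2 × 11.98 × 10 × 12.04 × 10 = 2.89 × 10⁴.
6.14 × 10⁷ CFU/mL / 2.89 × 10⁴ = 2130 CFU/mL.

2130 CFU/mL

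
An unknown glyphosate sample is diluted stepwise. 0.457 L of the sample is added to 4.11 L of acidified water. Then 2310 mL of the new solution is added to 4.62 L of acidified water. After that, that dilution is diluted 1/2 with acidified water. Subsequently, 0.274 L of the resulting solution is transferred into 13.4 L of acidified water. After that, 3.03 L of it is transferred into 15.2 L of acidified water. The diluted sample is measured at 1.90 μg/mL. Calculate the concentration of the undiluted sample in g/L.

34.2 g/L

Overall dilution factor = 9.993 × 3 × 2 × 49.91 × 6.017 = 1.80 × 10⁴.
Original = 1.90 μg/mL × 1.80 × 10⁴ = 3.42 × 10⁴ μg/mL = 34.2 g/L.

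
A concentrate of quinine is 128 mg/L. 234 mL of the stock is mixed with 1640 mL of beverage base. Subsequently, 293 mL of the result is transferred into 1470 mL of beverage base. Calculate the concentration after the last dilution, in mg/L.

Overall dilution factor = 8.009 × 6.017 = 48.2.
128 mg/L / 48.2 = 2.66 mg/L.

2.66 mg/L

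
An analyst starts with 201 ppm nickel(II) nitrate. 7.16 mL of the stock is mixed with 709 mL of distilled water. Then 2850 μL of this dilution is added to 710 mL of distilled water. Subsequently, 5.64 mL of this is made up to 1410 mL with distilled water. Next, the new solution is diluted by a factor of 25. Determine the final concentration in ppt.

1.29 ppt

Overall dilution factor = 100.0 × 250.1 × 250 × 25 = 1.56 × 10⁸.
201 ppm / 1.56 × 10⁸ = 1.29 × 10⁻⁶ ppm = 1.29 ppt.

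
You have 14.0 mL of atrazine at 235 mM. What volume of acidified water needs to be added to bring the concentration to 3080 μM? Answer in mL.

3080 μM = 3.08 mM.
V₂ = C₁V₁/C₂ = 235 × 14.0 / 3.08 = 1068 mL.
Diluent to add = V₂ − V₁ = 1068 − 14.0 = 1050 mL.

1050 mL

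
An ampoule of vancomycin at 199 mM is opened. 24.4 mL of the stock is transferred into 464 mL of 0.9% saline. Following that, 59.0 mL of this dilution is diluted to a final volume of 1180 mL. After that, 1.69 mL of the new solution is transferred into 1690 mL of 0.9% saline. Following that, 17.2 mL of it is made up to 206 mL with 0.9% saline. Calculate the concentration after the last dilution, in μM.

0.0415 μM

Overall dilution factor = 20.02 × 20 × 1001 × 11.98 = 4.80 × 10⁶.
199 mM / 4.80 × 10⁶ = 4.15 × 10⁻⁵ mM = 0.0415 μM.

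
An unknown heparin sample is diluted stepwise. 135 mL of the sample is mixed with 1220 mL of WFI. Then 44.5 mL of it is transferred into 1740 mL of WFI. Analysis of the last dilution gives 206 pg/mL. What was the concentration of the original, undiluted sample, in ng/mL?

Overall dilution factor = 10.04 × 40.10 = 402.
Original = 206 pg/mL × 402 = 8.29 × 10⁴ pg/mL = 82.9 ng/mL.

82.9 ng/mL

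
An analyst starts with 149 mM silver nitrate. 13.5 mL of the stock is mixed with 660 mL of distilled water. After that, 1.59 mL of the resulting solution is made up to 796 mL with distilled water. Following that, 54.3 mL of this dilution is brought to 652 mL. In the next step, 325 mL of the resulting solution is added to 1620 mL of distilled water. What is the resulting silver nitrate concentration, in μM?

0.0830 μM

Overall dilution factor = 49.89 × 500.6 × 12.01 × 5.985 = 1.79 × 10⁶.
149 mM / 1.79 × 10⁶ = 8.30 × 10⁻⁵ mM = 0.0830 μM.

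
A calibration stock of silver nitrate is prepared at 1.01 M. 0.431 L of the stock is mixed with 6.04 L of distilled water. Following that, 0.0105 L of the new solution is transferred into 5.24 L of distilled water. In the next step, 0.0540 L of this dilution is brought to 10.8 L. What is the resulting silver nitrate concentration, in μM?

Overall dilution factor = 15.01 × 500.0 × 200 = 1.50 × 10⁶.
1.01 M / 1.50 × 10⁶ = 6.73 × 10⁻⁷ M = 0.673 μM.

0.673 μM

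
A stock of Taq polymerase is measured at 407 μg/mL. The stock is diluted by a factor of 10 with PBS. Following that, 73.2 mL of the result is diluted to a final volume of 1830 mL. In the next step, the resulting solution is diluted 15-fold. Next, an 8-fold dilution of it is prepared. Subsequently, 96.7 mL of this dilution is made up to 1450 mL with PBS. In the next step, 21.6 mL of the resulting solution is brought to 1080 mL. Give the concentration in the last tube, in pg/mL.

Overall dilution factor = 10 × 25 × 15 × 8 × 14.99 × 50 = 2.25 × 10⁷.
407 μg/mL / 2.25 × 10⁷ = 1.81 × 10⁻⁵ μg/mL = 18.1 pg/mL.

18.1 pg/mL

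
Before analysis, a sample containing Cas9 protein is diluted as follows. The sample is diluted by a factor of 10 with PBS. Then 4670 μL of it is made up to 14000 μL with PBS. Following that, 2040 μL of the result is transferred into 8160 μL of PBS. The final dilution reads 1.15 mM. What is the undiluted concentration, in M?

0.172 M

Overall dilution factor = 10 × 2.998 × 5 = 150.
Original = 1.15 mM × 150 = 172 mM = 0.172 M.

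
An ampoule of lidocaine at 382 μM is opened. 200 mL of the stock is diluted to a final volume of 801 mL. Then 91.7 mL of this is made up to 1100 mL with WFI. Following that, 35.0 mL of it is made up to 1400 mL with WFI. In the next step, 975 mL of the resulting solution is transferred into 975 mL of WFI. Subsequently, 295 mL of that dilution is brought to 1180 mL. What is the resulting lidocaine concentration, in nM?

Overall dilution factor = 4.005 × 12.00 × 40 × 2 × 4 = 1.54 × 10⁴.
382 μM / 1.54 × 10⁴ = 0.0248 μM = 24.8 nM.

24.8 nM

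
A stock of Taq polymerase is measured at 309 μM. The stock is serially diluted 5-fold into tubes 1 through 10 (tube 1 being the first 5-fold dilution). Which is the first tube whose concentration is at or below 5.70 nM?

Tube n has concentration 309 μM / 5ⁿ.
Need 5ⁿ ≥ 309 μM / 5.70 nM = 5.42 × 10⁴, so n ≥ 6.77.
First such tube: n = 7.

tube 7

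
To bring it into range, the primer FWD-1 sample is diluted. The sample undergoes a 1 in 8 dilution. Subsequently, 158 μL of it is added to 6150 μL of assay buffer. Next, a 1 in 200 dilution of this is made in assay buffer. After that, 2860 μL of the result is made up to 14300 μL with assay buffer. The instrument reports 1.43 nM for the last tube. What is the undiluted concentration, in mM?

Overall dilution factor = 8 × 39.92 × 200 × 5 = 3.19 × 10⁵.
Original = 1.43 nM × 3.19 × 10⁵ = 4.57 × 10⁵ nM = 0.457 mM.

0.457 mM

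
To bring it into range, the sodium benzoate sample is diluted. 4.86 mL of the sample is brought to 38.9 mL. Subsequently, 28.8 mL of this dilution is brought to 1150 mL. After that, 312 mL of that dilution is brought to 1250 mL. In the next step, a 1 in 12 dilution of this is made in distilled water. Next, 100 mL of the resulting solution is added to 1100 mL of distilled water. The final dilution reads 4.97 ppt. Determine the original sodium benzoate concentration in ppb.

Overall dilution factor = 8.004 × 39.93 × 4.006 × 12 × 12 = 1.84 × 10⁵.
Original = 4.97 ppt × 1.84 × 10⁵ = 9.16 × 10⁵ ppt = 916 ppb.

916 ppb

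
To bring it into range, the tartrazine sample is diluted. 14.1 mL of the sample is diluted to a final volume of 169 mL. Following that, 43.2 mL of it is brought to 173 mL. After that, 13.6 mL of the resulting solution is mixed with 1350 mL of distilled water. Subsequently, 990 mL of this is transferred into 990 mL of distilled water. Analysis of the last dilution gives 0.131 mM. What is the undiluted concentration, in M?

Overall dilution factor = 11.99 × 4.005 × 100.3 × 2 = 9625.
Original = 0.131 mM × 9625 = 1261 mM = 1.26 M.

1.26 M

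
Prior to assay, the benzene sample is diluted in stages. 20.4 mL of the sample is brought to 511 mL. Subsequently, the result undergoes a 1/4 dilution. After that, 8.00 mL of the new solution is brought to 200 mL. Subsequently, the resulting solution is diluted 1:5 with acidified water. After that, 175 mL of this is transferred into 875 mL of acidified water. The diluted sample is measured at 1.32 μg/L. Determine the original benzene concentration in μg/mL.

Overall dilution factor = 25.05 × 4 × 25 × 5 × 6 = 7.51 × 10⁴.
Original = 1.32 μg/L × 7.51 × 10⁴ = 9.92 × 10⁴ μg/L = 99.2 μg/mL.

99.2 μg/mL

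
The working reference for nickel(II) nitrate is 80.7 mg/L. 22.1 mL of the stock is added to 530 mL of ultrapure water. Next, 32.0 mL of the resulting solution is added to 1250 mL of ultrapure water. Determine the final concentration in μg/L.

Overall dilution factor = 24.98 × 40.06 = 1001.
80.7 mg/L / 1001 = 0.0806 mg/L = 80.6 μg/L.

80.6 μg/L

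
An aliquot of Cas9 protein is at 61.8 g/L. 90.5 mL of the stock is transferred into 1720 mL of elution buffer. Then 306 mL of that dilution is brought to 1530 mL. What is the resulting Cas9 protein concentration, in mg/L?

Overall dilution factor = 20.01 × 5 = 100.
61.8 g/L / 100 = 0.618 g/L = 618 mg/L.

618 mg/L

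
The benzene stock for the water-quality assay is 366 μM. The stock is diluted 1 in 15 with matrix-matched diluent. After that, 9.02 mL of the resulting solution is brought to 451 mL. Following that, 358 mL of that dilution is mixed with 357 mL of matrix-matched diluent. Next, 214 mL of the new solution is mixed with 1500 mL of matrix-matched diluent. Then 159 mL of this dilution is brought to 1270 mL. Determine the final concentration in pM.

Overall dilution factor = 15 × 50 × 1.997 × 8.009 × 7.987 = 9.58 × 10⁴.
366 μM / 9.58 × 10⁴ = 3.82 × 10⁻³ μM = 3820 pM.

3820 pM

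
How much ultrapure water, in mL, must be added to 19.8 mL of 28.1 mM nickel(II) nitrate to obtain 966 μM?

966 μM = 0.966 mM.
V₂ = C₁V₁/C₂ = 28.1 × 19.8 / 0.966 = 576 mL.
Diluent to add = V₂ − V₁ = 576 − 19.8 = 556 mL.

556 mL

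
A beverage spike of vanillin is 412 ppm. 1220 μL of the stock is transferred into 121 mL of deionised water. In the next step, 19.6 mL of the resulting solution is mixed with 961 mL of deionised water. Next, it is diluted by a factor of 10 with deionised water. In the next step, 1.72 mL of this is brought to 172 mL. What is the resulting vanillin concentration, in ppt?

82.2 ppt

Overall dilution factor = 100.2 × 50.03 × 10 × 100 = 5.01 × 10⁶.
412 ppm / 5.01 × 10⁶ = 8.22 × 10⁻⁵ ppm = 82.2 ppt.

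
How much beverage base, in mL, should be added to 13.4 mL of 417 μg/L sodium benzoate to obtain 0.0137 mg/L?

0.0137 mg/L = 13.7 μg/L.
V₂ = C₁V₁/C₂ = 417 × 13.4 / 13.7 = 408 mL.
Diluent to add = V₂ − V₁ = 408 − 13.4 = 394 mL.

394 mL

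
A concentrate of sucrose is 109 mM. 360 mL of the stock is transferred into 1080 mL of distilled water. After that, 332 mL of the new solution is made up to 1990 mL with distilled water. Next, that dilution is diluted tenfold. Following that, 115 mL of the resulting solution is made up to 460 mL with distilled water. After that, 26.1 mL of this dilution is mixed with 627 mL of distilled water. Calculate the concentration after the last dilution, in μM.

4.54 μM

Overall dilution factor = 4 × 5.994 × 10 × 4 × 25.02 = 2.40 × 10⁴.
109 mM / 2.40 × 10⁴ = 4.54 × 10⁻³ mM = 4.54 μM.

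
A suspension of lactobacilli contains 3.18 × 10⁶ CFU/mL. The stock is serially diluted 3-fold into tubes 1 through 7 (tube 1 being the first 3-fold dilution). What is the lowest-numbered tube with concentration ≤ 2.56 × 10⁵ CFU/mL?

tube 3

Tube n has concentration 3.18 × 10⁶ CFU/mL / 3ⁿ.
Need 3ⁿ ≥ 3.18 × 10⁶ CFU/mL / 2.56 × 10⁵ CFU/mL = 12.4, so n ≥ 2.29.
First such tube: n = 3.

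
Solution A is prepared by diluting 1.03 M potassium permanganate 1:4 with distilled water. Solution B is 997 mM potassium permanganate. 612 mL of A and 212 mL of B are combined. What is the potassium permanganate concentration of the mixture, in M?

0.448 M

C_A = 1.03 M / 4 = 0.258 M.
C_B = 997 mM = 0.997 M.
C_mix = (C_A·V_A + C_B·V_B)/(V_A + V_B) = (0.258×612 + 0.997×212) / 824.0 = 0.448 M.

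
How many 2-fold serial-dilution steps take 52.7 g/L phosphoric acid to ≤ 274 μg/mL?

Need 2ⁿ ≥ 192, so n ≥ log(192)/log(2) = 7.59.
Minimum whole steps: n = 8.

8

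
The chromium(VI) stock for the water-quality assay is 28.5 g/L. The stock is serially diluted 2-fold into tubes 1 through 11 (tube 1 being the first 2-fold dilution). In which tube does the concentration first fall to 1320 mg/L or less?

tube 5

Tube n has concentration 28.5 g/L / 2ⁿ.
Need 2ⁿ ≥ 28.5 g/L / 1320 mg/L = 21.6, so n ≥ 4.43.
First such tube: n = 5.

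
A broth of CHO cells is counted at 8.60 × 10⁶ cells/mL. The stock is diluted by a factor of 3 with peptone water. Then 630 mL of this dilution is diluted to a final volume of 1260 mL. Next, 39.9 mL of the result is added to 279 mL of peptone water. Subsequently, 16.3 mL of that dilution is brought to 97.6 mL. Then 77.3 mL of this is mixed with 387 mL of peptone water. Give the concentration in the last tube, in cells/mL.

Overall dilution factor = 3 × 2 × 7.992 × 5.988 × 6.006 = 1725.
8.60 × 10⁶ cells/mL / 1725 = 4990 cells/mL.

4990 cells/mL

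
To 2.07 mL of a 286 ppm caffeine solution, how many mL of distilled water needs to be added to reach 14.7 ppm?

38.2 mL

V₂ = C₁V₁/C₂ = 286 × 2.07 / 14.7 = 40.3 mL.
Diluent to add = V₂ − V₁ = 40.3 − 2.07 = 38.2 mL.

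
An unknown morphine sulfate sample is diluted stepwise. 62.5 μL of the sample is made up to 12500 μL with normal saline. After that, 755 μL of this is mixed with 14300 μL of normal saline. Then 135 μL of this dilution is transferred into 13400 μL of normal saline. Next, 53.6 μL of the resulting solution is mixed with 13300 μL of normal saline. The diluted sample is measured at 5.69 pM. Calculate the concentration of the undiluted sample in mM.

Overall dilution factor = 200 × 19.94 × 100.3 × 249.1 = 9.96 × 10⁷.
Original = 5.69 pM × 9.96 × 10⁷ = 5.67 × 10⁸ pM = 0.567 mM.

0.567 mM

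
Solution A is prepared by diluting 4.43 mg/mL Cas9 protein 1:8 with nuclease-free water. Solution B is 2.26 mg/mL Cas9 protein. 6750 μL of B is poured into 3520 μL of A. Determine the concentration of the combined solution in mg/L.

1680 mg/L

C_A = 4.43 mg/mL / 8 = 0.554 mg/mL.
C_mix = (C_A·V_A + C_B·V_B)/(V_A + V_B) = (0.554×3520 + 2.26×6750) / 10270 = 1.68 mg/mL = 1680 mg/L.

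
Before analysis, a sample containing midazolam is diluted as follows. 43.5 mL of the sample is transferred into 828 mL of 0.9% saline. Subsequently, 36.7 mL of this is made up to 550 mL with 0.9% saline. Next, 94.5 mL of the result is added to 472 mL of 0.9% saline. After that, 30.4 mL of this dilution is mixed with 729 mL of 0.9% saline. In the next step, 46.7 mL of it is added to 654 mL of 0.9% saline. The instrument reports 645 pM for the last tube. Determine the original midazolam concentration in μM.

435 μM

Overall dilution factor = 20.03 × 14.99 × 5.995 × 24.98 × 15.00 = 6.75 × 10⁵.
Original = 645 pM × 6.75 × 10⁵ = 4.35 × 10⁸ pM = 435 μM.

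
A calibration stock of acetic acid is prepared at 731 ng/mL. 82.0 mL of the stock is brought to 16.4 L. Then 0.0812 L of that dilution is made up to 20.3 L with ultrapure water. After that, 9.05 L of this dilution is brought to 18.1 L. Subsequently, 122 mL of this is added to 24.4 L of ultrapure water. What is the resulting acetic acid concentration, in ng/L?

Overall dilution factor = 200 × 250 × 2 × 201 = 2.01 × 10⁷.
731 ng/mL / 2.01 × 10⁷ = 3.64 × 10⁻⁵ ng/mL = 0.0364 ng/L.

0.0364 ng/L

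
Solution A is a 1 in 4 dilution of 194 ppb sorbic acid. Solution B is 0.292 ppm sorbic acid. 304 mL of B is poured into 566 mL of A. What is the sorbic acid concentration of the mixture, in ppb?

C_A = 194 ppb / 4 = 48.5 ppb.
C_B = 0.292 ppm = 292 ppb.
C_mix = (C_A·V_A + C_B·V_B)/(V_A + V_B) = (48.5×566 + 292×304) / 870.0 = 134 ppb.

134 ppb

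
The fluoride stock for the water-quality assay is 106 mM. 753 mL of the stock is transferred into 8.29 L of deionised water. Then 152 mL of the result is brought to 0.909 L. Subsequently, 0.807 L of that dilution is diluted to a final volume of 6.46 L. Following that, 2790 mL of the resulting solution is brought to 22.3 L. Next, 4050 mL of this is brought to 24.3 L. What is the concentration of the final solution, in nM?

3840 nM

Overall dilution factor = 12.01 × 5.980 × 8.005 × 7.993 × 6 = 2.76 × 10⁴.
106 mM / 2.76 × 10⁴ = 3.84 × 10⁻³ mM = 3840 nM.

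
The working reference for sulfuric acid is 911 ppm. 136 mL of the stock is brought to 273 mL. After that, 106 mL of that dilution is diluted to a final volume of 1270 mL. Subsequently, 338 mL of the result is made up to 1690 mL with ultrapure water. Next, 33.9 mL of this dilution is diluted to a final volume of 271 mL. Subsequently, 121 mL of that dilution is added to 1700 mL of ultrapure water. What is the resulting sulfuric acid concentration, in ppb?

Overall dilution factor = 2.007 × 11.98 × 5 × 7.994 × 15.05 = 1.45 × 10⁴.
911 ppm / 1.45 × 10⁴ = 0.0630 ppm = 63.0 ppb.

63.0 ppb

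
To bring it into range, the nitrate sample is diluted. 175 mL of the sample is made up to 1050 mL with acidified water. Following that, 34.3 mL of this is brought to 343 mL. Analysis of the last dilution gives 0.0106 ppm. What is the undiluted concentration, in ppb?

636 ppb

Overall dilution factor = 6 × 10 = 60.0.
Original = 0.0106 ppm × 60.0 = 0.636 ppm = 636 ppb.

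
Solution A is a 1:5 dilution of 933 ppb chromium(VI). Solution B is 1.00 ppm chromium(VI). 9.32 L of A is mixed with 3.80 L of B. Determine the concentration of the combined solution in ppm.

0.422 ppm

C_A = 933 ppb / 5 = 187 ppb.
C_B = 1.00 ppm = 1000 ppb.
C_mix = (C_A·V_A + C_B·V_B)/(V_A + V_B) = (187×9.32 + 1000×3.80) / 13.12 = 422 ppb = 0.422 ppm.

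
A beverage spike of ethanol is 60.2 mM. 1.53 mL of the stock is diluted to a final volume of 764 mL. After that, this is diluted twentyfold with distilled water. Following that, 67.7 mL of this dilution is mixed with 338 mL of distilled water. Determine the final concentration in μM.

1.01 μM

Overall dilution factor = 499.3 × 20 × 5.993 = 5.98 × 10⁴.
60.2 mM / 5.98 × 10⁴ = 1.01 × 10⁻³ mM = 1.01 μM.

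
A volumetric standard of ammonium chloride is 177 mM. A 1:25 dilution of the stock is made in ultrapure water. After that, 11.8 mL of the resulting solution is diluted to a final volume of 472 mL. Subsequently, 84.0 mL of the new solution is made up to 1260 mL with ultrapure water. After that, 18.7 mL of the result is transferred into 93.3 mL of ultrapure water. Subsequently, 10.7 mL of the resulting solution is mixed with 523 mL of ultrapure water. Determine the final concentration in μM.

Overall dilution factor = 25 × 40 × 15 × 5.989 × 49.88 = 4.48 × 10⁶.
177 mM / 4.48 × 10⁶ = 3.95 × 10⁻⁵ mM = 0.0395 μM.

0.0395 μM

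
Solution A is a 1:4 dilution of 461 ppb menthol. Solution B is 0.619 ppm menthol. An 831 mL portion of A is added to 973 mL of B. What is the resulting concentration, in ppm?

0.387 ppm

C_A = 461 ppb / 4 = 115 ppb.
C_B = 0.619 ppm = 619 ppb.
C_mix = (C_A·V_A + C_B·V_B)/(V_A + V_B) = (115×831 + 619×973) / 1804 = 387 ppb = 0.387 ppm.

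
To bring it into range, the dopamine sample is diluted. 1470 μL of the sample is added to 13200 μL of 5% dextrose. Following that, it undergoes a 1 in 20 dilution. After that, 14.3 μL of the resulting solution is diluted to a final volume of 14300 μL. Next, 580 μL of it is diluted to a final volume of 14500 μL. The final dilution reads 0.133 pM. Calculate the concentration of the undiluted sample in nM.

Overall dilution factor = 9.980 × 20 × 1000 × 25 = 4.99 × 10⁶.
Original = 0.133 pM × 4.99 × 10⁶ = 6.64 × 10⁵ pM = 664 nM.

664 nM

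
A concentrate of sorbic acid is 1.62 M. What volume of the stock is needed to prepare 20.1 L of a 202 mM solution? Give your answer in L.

202 mM = 0.202 M.
V₁ = C₂V₂/C₁ = 0.202 × 20.1 / 1.62 = 2.51 L.

2.51 L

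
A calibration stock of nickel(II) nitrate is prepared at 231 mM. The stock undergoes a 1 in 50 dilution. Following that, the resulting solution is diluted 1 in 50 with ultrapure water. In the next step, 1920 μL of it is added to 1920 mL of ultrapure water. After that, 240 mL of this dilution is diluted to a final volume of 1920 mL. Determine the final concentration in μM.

0.0115 μM

Overall dilution factor = 50 × 50 × 1001 × 8 = 2.00 × 10⁷.
231 mM / 2.00 × 10⁷ = 1.15 × 10⁻⁵ mM = 0.0115 μM.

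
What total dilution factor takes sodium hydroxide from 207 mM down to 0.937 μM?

Factor = C₀/C_target = 207 mM / 0.937 μM = 2.21 × 10⁵.

2.21 × 10⁵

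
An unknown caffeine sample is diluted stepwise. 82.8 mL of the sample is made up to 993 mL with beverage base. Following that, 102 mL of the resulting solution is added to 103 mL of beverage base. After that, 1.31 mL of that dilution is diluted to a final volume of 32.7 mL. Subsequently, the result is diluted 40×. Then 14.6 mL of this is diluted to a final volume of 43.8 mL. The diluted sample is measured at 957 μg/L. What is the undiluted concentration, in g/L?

69.1 g/L

Overall dilution factor = 11.99 × 2.010 × 24.96 × 40 × 3 = 7.22 × 10⁴.
Original = 957 μg/L × 7.22 × 10⁴ = 6.91 × 10⁷ μg/L = 69.1 g/L.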